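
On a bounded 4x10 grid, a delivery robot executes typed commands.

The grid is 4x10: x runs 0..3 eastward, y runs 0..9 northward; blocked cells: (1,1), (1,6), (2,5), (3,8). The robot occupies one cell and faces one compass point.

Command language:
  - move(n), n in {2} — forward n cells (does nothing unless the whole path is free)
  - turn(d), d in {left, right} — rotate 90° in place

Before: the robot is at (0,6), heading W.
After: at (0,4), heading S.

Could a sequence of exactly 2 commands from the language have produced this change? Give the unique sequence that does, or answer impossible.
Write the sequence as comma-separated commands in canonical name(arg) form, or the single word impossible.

turn(left), move(2)

key: running move(2) before turn(left) would end elsewhere — order is forced
begin: at (0,6), heading W
t=1 turn(left) ⇒ at (0,6), heading S
t=2 move(2) ⇒ at (0,4), heading S
uniquely the one of 9 2-step routes that fits.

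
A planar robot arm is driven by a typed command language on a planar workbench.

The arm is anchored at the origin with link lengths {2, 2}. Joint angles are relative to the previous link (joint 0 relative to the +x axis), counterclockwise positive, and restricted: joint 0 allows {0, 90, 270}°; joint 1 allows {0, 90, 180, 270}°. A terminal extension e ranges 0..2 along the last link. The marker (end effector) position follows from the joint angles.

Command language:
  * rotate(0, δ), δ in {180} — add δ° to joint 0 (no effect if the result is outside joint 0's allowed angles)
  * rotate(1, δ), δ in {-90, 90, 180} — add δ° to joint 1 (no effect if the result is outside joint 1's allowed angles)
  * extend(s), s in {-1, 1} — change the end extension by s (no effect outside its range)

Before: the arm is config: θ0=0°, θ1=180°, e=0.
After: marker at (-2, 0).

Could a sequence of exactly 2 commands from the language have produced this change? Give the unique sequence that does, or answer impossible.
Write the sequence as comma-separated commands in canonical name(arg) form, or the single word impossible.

extend(1), extend(1)

t0: config: θ0=0°, θ1=180°, e=0
t=1 extend(1) ⇒ config: θ0=0°, θ1=180°, e=1
t=2 extend(1) ⇒ config: θ0=0°, θ1=180°, e=2
all 36 alternatives checked — unique.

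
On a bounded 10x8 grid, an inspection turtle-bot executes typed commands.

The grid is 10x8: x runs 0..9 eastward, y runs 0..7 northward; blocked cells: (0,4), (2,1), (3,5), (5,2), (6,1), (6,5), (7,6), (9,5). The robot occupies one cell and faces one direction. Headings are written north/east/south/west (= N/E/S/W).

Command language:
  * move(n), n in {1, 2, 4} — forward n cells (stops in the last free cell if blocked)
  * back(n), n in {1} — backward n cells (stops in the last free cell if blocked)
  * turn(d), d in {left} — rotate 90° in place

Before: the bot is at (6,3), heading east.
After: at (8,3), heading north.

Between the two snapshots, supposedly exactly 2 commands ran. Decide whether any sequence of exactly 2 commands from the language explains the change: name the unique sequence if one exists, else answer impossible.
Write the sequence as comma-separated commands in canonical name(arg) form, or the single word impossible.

move(2), turn(left)

key: order matters: swapping move(2) and turn(left) lands elsewhere
begin: at (6,3), heading east
step 1 (move(2)): at (8,3), heading east
step 2 (turn(left)): at (8,3), heading north
all 25 alternatives checked — unique.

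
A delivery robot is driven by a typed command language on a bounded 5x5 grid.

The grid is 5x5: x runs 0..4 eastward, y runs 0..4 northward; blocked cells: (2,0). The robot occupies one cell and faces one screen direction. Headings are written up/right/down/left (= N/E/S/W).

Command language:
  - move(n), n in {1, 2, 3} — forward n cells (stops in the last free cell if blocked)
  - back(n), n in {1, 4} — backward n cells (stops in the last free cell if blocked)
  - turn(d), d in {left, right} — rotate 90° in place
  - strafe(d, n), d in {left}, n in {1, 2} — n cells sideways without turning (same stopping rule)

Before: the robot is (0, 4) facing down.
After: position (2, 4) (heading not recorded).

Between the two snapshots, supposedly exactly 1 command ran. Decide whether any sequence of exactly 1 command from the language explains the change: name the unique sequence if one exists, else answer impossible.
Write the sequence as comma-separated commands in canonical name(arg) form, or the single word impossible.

from: (0, 4) facing down
t=1 strafe(left, 2) ⇒ (2, 4) facing down
all 9 alternatives checked — unique.

strafe(left, 2)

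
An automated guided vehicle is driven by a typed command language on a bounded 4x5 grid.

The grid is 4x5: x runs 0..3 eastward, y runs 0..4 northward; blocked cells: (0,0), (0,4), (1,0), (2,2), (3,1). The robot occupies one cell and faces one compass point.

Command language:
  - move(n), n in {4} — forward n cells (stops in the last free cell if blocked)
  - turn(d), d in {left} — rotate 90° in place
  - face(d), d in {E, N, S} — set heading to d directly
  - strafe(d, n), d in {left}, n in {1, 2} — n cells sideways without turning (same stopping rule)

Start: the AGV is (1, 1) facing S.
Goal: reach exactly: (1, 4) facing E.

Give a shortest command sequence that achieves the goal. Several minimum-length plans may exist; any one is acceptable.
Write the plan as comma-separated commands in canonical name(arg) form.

t0: (1, 1) facing S
step 1 (face(E)): (1, 1) facing E
step 2 (strafe(left, 1)): (1, 2) facing E
step 3 (strafe(left, 2)): (1, 4) facing E
shorter routes all fall short; 3 is best.

face(E), strafe(left, 1), strafe(left, 2)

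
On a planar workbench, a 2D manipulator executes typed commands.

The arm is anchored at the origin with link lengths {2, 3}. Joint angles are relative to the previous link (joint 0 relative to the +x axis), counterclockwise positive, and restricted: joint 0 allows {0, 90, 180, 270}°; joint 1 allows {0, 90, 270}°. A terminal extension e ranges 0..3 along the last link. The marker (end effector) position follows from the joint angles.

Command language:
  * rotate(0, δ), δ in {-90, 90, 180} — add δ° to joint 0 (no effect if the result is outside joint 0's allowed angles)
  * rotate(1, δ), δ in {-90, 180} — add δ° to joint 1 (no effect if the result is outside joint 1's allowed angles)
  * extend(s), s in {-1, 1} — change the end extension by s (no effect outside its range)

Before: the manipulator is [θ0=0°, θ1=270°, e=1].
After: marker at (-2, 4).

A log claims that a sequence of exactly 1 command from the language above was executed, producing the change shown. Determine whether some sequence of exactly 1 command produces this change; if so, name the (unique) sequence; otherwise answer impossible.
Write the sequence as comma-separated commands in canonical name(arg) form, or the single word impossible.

initial: [θ0=0°, θ1=270°, e=1]
[1] after rotate(0, 180): [θ0=180°, θ1=270°, e=1]
all 7 alternatives checked — unique.

rotate(0, 180)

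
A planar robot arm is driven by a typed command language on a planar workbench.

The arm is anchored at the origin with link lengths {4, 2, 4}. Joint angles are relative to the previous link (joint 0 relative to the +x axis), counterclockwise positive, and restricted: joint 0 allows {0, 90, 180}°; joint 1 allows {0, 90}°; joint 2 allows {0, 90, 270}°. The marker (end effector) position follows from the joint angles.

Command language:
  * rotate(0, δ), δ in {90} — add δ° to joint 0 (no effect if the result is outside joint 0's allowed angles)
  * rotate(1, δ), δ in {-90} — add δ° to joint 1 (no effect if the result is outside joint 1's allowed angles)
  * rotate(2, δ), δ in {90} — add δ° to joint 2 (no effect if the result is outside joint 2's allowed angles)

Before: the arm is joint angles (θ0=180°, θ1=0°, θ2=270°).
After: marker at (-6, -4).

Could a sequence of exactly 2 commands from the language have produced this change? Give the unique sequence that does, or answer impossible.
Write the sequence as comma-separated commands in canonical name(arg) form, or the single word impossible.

start: joint angles (θ0=180°, θ1=0°, θ2=270°)
t=1 rotate(2, 90) ⇒ joint angles (θ0=180°, θ1=0°, θ2=0°)
t=2 rotate(2, 90) ⇒ joint angles (θ0=180°, θ1=0°, θ2=90°)
uniquely the one of 9 2-step routes that fits.

rotate(2, 90), rotate(2, 90)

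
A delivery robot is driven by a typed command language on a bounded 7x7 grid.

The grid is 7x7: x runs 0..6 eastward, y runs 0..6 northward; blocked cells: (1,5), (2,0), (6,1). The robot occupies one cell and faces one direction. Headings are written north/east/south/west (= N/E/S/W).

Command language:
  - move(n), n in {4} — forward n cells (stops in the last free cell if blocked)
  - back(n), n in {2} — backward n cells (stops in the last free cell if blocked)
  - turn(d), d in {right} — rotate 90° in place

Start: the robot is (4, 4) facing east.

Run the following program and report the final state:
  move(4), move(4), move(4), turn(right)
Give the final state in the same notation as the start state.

(6, 4) facing south

start: (4, 4) facing east
t=1 move(4) ⇒ (6, 4) facing east
t=2 move(4) ⇒ (6, 4) facing east
t=3 move(4) ⇒ (6, 4) facing east
t=4 turn(right) ⇒ (6, 4) facing south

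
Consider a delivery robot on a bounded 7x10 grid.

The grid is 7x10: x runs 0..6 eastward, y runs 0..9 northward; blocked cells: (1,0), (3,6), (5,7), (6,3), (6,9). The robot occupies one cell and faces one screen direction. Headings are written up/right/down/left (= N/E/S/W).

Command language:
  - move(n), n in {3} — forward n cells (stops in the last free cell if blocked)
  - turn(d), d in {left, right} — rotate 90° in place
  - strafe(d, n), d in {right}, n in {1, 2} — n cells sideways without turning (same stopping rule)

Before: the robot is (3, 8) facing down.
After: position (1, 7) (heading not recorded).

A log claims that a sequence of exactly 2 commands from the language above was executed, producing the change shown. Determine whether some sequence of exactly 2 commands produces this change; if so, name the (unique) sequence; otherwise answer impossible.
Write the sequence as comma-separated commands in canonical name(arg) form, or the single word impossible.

move(3), strafe(right, 2)

key: move(3) is stopped early by the blocked cell at (3,6)
initial: (3, 8) facing down
1. move(3) → (3, 7) facing down
2. strafe(right, 2) → (1, 7) facing down
all 25 alternatives checked — unique.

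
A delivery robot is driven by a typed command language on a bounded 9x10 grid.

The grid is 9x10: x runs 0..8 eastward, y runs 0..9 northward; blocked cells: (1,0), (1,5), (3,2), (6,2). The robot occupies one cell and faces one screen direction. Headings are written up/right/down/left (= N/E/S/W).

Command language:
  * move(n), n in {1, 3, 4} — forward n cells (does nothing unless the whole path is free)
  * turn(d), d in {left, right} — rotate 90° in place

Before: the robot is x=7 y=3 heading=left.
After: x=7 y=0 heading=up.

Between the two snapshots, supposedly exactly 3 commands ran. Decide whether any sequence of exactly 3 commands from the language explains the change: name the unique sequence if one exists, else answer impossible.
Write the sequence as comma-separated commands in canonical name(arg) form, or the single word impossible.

every 3-command combo misses the target.

impossible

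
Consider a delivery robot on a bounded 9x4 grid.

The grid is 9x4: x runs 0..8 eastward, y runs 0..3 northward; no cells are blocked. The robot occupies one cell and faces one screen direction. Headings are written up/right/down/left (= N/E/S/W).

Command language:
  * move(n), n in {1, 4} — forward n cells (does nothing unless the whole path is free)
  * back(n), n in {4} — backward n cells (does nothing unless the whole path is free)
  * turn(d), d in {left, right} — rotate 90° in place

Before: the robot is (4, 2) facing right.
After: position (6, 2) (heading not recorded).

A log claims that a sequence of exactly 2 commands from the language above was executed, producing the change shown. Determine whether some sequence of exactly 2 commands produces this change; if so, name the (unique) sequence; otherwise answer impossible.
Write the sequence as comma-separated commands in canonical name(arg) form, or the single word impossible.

initial: (4, 2) facing right
t=1 move(1) ⇒ (5, 2) facing right
t=2 move(1) ⇒ (6, 2) facing right
no rival 2-sequence matches.

move(1), move(1)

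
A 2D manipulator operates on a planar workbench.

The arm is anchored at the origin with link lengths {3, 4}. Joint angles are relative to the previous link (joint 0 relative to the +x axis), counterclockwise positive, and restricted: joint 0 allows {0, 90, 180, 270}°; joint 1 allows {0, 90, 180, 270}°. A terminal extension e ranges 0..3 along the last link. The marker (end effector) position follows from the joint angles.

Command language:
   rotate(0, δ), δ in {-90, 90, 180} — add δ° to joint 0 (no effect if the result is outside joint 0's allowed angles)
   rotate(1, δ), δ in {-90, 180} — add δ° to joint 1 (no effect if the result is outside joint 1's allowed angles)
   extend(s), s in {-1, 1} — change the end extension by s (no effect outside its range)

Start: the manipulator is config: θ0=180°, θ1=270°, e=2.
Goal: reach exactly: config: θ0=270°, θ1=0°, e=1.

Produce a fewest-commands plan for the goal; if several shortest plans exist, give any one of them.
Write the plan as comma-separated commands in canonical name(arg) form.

start: config: θ0=180°, θ1=270°, e=2
t=1 rotate(1, 180) ⇒ config: θ0=180°, θ1=90°, e=2
t=2 extend(-1) ⇒ config: θ0=180°, θ1=90°, e=1
t=3 rotate(0, 90) ⇒ config: θ0=270°, θ1=90°, e=1
t=4 rotate(1, -90) ⇒ config: θ0=270°, θ1=0°, e=1
shorter routes all fall short; 4 is best.

rotate(1, 180), extend(-1), rotate(0, 90), rotate(1, -90)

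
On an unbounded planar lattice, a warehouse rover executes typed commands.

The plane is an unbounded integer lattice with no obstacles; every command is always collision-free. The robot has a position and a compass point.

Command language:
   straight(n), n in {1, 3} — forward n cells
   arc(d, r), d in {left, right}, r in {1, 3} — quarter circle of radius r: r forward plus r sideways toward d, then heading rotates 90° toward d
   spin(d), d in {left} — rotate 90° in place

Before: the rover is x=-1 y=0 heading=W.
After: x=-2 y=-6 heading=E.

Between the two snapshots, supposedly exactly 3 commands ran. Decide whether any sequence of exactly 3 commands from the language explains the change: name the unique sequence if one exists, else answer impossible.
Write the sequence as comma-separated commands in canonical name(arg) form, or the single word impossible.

straight(1), arc(left, 3), arc(left, 3)

key: order matters: swapping straight(1) and arc(left, 3) lands elsewhere
t0: x=-1 y=0 heading=W
1. straight(1) → x=-2 y=0 heading=W
2. arc(left, 3) → x=-5 y=-3 heading=S
3. arc(left, 3) → x=-2 y=-6 heading=E
no other 3-command option fits: unique.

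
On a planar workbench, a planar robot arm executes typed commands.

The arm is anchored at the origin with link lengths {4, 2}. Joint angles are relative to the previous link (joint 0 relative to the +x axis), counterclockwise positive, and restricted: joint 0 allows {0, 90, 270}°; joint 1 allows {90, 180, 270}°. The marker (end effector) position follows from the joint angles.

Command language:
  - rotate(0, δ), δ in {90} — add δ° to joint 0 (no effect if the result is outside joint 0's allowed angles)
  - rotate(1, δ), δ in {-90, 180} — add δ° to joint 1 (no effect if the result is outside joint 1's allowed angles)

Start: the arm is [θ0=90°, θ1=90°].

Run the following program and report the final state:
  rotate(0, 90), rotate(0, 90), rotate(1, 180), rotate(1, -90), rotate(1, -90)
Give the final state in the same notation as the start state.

[θ0=90°, θ1=90°]

begin: [θ0=90°, θ1=90°]
[1] after rotate(0, 90): [θ0=90°, θ1=90°]
[2] after rotate(0, 90): [θ0=90°, θ1=90°]
[3] after rotate(1, 180): [θ0=90°, θ1=270°]
[4] after rotate(1, -90): [θ0=90°, θ1=180°]
[5] after rotate(1, -90): [θ0=90°, θ1=90°]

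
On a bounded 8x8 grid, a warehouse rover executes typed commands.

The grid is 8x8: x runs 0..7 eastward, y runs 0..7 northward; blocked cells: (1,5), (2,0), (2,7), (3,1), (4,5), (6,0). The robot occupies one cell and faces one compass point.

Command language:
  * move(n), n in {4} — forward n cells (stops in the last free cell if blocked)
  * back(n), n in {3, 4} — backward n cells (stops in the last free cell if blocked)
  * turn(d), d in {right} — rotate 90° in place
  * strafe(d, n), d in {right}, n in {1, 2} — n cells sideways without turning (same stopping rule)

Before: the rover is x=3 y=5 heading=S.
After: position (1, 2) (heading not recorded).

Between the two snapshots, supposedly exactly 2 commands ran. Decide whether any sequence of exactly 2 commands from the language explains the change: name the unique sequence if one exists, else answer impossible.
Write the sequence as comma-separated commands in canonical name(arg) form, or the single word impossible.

move(4), strafe(right, 2)

key: move(4) is stopped early by the blocked cell at (3,1)
t0: x=3 y=5 heading=S
step 1 (move(4)): x=3 y=2 heading=S
step 2 (strafe(right, 2)): x=1 y=2 heading=S
no rival 2-sequence matches.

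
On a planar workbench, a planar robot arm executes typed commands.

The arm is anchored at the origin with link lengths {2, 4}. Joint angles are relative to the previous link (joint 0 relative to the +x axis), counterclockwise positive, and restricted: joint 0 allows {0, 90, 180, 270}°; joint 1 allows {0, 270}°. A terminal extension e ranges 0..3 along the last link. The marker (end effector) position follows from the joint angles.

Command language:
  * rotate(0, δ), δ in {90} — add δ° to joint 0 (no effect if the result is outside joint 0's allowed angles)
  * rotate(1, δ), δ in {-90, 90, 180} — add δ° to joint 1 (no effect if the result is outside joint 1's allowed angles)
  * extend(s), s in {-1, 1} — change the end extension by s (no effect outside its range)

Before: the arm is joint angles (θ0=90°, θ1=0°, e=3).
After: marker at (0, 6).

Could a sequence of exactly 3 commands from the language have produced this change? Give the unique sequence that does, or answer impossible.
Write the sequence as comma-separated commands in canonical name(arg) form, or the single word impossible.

extend(-1), extend(-1), extend(-1)

begin: joint angles (θ0=90°, θ1=0°, e=3)
step 1 (extend(-1)): joint angles (θ0=90°, θ1=0°, e=2)
step 2 (extend(-1)): joint angles (θ0=90°, θ1=0°, e=1)
step 3 (extend(-1)): joint angles (θ0=90°, θ1=0°, e=0)
all 216 alternatives checked — unique.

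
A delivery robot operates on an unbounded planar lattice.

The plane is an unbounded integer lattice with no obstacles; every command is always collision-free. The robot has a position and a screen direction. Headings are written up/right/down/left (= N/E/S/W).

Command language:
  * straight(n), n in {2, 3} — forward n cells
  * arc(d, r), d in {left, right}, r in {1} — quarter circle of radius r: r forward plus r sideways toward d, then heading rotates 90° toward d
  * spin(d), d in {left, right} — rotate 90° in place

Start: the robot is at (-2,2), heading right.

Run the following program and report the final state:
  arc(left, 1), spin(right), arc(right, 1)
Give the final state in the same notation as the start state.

at (0,2), heading down

t0: at (-2,2), heading right
[1] after arc(left, 1): at (-1,3), heading up
[2] after spin(right): at (-1,3), heading right
[3] after arc(right, 1): at (0,2), heading down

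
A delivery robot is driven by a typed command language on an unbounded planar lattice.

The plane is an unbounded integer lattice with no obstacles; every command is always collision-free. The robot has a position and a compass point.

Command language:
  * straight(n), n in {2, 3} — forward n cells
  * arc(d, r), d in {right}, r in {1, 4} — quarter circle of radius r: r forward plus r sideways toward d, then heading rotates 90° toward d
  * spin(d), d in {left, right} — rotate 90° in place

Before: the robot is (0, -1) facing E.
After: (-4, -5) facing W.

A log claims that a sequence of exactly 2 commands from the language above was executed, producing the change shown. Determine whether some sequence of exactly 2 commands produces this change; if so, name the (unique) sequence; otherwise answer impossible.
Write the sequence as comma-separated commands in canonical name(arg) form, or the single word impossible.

key: order matters: swapping spin(right) and arc(right, 4) lands elsewhere
begin: (0, -1) facing E
1. spin(right) → (0, -1) facing S
2. arc(right, 4) → (-4, -5) facing W
all 36 alternatives checked — unique.

spin(right), arc(right, 4)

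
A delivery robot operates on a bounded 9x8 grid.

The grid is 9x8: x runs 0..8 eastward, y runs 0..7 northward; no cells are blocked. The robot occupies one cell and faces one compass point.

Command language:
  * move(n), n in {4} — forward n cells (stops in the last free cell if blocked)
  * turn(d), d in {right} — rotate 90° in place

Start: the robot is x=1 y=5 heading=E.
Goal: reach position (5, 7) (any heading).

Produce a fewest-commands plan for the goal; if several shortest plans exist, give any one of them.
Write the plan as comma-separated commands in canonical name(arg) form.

from: x=1 y=5 heading=E
1. move(4) → x=5 y=5 heading=E
2. turn(right) → x=5 y=5 heading=S
3. turn(right) → x=5 y=5 heading=W
4. turn(right) → x=5 y=5 heading=N
5. move(4) → x=5 y=7 heading=N
nothing shorter than 5 reaches the goal.

move(4), turn(right), turn(right), turn(right), move(4)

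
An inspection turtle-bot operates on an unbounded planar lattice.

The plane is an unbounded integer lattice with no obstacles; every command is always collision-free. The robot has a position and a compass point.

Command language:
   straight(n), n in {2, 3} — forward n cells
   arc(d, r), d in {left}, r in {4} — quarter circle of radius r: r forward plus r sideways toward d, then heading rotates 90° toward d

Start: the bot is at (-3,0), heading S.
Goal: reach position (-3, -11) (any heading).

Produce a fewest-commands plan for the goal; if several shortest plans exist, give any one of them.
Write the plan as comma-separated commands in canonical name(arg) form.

initial: at (-3,0), heading S
t=1 straight(2) ⇒ at (-3,-2), heading S
t=2 straight(3) ⇒ at (-3,-5), heading S
t=3 straight(3) ⇒ at (-3,-8), heading S
t=4 straight(3) ⇒ at (-3,-11), heading S
minimal: 4 command(s), checked below 4.

straight(2), straight(3), straight(3), straight(3)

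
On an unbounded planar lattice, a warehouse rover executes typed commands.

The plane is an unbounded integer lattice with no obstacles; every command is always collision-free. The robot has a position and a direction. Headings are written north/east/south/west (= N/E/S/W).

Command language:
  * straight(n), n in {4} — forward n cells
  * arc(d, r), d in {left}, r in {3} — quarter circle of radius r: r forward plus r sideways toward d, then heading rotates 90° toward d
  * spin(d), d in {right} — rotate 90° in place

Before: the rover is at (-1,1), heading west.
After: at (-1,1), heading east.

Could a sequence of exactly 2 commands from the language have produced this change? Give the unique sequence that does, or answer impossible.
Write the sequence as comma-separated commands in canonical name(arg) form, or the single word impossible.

spin(right), spin(right)

key: parked at (-1,1) the whole time — nothing moves the robot
t0: at (-1,1), heading west
step 1 (spin(right)): at (-1,1), heading north
step 2 (spin(right)): at (-1,1), heading east
no rival 2-sequence matches.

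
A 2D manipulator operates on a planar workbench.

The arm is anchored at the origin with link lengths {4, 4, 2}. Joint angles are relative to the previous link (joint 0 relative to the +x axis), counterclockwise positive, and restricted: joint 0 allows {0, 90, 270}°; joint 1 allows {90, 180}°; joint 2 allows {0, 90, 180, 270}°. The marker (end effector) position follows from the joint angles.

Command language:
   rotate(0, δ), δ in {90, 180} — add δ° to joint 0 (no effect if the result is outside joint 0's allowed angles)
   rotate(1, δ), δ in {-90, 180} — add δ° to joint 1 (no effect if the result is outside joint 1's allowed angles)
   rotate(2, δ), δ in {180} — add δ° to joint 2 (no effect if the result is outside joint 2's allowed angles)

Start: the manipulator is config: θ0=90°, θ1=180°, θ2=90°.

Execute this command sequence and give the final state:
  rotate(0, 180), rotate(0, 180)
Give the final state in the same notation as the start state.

config: θ0=90°, θ1=180°, θ2=90°

begin: config: θ0=90°, θ1=180°, θ2=90°
step 1 (rotate(0, 180)): config: θ0=270°, θ1=180°, θ2=90°
step 2 (rotate(0, 180)): config: θ0=90°, θ1=180°, θ2=90°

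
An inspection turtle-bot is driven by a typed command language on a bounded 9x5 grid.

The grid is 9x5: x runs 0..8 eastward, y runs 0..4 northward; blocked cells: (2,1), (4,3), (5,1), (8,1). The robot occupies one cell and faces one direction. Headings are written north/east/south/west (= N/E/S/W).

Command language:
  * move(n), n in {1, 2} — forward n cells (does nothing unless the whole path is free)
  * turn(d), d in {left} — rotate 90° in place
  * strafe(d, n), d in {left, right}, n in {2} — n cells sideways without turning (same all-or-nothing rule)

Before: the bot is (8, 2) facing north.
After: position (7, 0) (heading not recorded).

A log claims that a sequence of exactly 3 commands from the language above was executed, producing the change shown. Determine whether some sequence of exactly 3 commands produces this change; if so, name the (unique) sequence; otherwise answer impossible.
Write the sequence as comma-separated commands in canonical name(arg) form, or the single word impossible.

turn(left), move(1), strafe(left, 2)

key: order matters: swapping turn(left) and strafe(left, 2) lands elsewhere
from: (8, 2) facing north
[1] after turn(left): (8, 2) facing west
[2] after move(1): (7, 2) facing west
[3] after strafe(left, 2): (7, 0) facing west
all 125 alternatives checked — unique.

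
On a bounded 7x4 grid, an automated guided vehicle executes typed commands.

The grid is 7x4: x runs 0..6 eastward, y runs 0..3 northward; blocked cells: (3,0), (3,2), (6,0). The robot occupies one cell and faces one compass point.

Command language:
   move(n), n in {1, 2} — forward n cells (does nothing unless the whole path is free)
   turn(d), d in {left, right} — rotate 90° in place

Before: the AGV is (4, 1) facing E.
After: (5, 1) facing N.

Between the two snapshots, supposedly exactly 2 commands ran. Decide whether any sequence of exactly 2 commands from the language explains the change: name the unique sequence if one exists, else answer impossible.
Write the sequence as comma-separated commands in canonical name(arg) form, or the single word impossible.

move(1), turn(left)

key: running turn(left) before move(1) would end elsewhere — order is forced
from: (4, 1) facing E
[1] after move(1): (5, 1) facing E
[2] after turn(left): (5, 1) facing N
all 16 alternatives checked — unique.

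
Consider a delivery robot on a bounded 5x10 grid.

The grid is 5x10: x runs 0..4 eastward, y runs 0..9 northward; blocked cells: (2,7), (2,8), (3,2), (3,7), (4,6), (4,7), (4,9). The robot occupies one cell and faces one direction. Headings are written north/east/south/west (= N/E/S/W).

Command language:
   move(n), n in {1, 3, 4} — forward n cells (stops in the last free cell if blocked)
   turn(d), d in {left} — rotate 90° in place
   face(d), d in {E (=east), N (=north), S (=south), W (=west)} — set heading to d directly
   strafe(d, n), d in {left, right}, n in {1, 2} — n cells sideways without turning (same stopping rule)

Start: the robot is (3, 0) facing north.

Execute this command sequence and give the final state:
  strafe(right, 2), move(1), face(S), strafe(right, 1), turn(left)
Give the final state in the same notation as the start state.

(3, 1) facing east

t0: (3, 0) facing north
t=1 strafe(right, 2) ⇒ (4, 0) facing north
t=2 move(1) ⇒ (4, 1) facing north
t=3 face(S) ⇒ (4, 1) facing south
t=4 strafe(right, 1) ⇒ (3, 1) facing south
t=5 turn(left) ⇒ (3, 1) facing east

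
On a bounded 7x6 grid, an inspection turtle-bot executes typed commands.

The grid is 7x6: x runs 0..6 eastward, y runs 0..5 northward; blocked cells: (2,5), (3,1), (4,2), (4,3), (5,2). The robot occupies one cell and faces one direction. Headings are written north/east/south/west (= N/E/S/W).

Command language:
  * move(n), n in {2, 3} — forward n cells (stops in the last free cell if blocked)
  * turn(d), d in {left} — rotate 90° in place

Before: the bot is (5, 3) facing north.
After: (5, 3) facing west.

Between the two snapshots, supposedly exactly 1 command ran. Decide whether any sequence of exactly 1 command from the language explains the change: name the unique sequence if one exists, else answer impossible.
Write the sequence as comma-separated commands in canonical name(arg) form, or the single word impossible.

key: (5,3) unchanged — the single command moves nothing
t0: (5, 3) facing north
1. turn(left) → (5, 3) facing west
no rival 1-sequence matches.

turn(left)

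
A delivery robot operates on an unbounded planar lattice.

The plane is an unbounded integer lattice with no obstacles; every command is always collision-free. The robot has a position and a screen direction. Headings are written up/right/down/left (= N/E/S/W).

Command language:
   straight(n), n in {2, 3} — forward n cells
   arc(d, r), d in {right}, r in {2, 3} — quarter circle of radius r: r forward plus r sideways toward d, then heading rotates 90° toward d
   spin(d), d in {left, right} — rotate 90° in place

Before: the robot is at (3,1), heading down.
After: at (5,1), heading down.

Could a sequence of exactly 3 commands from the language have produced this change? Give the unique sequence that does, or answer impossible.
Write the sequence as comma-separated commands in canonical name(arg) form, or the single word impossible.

spin(left), straight(2), spin(right)

key: running spin(right) before spin(left) would end elsewhere — order is forced
begin: at (3,1), heading down
t=1 spin(left) ⇒ at (3,1), heading right
t=2 straight(2) ⇒ at (5,1), heading right
t=3 spin(right) ⇒ at (5,1), heading down
no rival 3-sequence matches.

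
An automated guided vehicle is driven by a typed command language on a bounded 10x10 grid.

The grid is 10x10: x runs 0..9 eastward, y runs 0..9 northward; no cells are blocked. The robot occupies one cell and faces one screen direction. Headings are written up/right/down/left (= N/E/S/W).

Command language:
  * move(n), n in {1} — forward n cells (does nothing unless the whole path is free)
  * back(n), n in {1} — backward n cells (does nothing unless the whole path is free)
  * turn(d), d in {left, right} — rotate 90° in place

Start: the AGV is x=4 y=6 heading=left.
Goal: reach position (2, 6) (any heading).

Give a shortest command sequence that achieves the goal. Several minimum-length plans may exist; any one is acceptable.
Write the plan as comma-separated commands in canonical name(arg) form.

move(1), move(1)

start: x=4 y=6 heading=left
t=1 move(1) ⇒ x=3 y=6 heading=left
t=2 move(1) ⇒ x=2 y=6 heading=left
nothing shorter than 2 reaches the goal.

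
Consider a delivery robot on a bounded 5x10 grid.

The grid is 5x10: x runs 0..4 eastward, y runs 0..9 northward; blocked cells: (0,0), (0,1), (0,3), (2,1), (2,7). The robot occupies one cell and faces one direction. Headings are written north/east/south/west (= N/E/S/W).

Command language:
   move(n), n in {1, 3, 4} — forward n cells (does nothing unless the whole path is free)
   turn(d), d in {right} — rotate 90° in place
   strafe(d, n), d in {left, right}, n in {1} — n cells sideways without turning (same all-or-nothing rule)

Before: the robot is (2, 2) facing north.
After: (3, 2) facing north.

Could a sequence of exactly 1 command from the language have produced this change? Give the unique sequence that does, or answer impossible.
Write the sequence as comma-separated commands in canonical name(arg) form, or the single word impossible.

strafe(right, 1)

key: heading stays N — the single command does not turn
begin: (2, 2) facing north
step 1 (strafe(right, 1)): (3, 2) facing north
no other 1-command option fits: unique.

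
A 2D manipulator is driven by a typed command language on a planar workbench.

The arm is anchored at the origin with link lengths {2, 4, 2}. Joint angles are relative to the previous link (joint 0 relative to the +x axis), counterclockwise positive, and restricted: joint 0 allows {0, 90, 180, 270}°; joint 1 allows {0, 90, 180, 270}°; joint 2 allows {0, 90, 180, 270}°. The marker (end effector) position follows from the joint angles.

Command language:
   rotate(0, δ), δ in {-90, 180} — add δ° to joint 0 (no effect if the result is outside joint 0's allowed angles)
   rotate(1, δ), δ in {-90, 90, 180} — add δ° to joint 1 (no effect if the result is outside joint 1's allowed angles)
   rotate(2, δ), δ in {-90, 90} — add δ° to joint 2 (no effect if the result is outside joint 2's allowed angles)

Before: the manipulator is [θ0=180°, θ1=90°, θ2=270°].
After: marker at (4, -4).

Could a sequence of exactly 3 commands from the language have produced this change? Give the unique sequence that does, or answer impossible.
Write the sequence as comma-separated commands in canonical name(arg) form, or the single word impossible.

rotate(0, -90), rotate(0, -90), rotate(0, -90)

begin: [θ0=180°, θ1=90°, θ2=270°]
step 1 (rotate(0, -90)): [θ0=90°, θ1=90°, θ2=270°]
step 2 (rotate(0, -90)): [θ0=0°, θ1=90°, θ2=270°]
step 3 (rotate(0, -90)): [θ0=270°, θ1=90°, θ2=270°]
no rival 3-sequence matches.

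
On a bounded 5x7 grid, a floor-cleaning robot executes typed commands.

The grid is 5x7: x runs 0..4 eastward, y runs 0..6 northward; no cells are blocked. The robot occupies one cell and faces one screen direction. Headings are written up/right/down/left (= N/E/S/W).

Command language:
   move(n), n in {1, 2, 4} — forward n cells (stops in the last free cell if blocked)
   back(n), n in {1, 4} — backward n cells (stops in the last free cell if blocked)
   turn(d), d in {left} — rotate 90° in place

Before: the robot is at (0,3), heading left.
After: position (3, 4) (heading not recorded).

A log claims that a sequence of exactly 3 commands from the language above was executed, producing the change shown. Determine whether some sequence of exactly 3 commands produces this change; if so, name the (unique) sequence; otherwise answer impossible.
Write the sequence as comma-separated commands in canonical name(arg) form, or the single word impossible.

impossible

all 216 sequences checked — none match.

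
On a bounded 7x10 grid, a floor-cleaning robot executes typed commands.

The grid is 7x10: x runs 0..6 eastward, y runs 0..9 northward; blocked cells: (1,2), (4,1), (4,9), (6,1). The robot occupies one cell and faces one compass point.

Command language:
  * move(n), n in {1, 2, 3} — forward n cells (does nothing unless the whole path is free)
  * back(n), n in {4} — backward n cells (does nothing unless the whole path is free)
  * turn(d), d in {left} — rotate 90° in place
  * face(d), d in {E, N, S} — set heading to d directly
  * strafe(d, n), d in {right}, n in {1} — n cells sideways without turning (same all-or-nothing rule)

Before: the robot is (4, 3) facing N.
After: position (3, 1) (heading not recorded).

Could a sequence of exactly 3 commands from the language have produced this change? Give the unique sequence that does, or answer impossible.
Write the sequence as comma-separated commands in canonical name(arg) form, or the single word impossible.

face(S), strafe(right, 1), move(2)

key: order matters: swapping face(S) and move(2) lands elsewhere
from: (4, 3) facing N
1. face(S) → (4, 3) facing S
2. strafe(right, 1) → (3, 3) facing S
3. move(2) → (3, 1) facing S
all 729 alternatives checked — unique.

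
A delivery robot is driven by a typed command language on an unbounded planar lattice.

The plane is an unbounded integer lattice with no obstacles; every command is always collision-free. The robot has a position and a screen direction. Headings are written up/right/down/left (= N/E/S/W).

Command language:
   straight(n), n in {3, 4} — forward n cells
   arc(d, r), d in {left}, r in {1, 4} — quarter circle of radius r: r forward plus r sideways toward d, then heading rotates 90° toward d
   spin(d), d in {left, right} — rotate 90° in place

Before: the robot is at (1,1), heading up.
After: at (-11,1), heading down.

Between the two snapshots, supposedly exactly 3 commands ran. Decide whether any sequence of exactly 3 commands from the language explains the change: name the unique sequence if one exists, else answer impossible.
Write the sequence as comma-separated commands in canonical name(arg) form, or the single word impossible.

arc(left, 4), straight(4), arc(left, 4)

key: cell and facing (now S) both changed — the 3 commands mix motion and turning
t0: at (1,1), heading up
step 1 (arc(left, 4)): at (-3,5), heading left
step 2 (straight(4)): at (-7,5), heading left
step 3 (arc(left, 4)): at (-11,1), heading down
no other 3-command option fits: unique.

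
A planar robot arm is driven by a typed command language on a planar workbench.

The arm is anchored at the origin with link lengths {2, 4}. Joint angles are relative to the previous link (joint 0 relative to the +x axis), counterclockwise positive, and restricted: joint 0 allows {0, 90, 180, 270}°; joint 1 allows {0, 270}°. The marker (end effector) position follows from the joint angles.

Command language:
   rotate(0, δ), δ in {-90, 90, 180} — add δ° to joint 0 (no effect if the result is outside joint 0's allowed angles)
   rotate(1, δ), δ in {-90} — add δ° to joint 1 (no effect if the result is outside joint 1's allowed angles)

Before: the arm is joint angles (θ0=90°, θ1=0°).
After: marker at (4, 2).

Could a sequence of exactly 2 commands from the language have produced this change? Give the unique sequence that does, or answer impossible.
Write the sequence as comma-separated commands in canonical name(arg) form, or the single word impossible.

rotate(1, -90), rotate(1, -90)

t0: joint angles (θ0=90°, θ1=0°)
t=1 rotate(1, -90) ⇒ joint angles (θ0=90°, θ1=270°)
t=2 rotate(1, -90) ⇒ joint angles (θ0=90°, θ1=270°)
uniquely the one of 16 2-step routes that fits.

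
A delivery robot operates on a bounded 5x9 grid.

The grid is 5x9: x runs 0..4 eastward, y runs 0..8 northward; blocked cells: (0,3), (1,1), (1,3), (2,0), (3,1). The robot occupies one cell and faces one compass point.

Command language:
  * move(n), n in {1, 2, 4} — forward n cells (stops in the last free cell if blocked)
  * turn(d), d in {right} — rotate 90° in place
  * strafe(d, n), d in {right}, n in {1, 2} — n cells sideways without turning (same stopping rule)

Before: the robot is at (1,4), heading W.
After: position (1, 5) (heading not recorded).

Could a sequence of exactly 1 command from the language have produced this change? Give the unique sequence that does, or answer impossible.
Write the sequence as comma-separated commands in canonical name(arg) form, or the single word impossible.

strafe(right, 1)

initial: at (1,4), heading W
t=1 strafe(right, 1) ⇒ at (1,5), heading W
no other 1-command option fits: unique.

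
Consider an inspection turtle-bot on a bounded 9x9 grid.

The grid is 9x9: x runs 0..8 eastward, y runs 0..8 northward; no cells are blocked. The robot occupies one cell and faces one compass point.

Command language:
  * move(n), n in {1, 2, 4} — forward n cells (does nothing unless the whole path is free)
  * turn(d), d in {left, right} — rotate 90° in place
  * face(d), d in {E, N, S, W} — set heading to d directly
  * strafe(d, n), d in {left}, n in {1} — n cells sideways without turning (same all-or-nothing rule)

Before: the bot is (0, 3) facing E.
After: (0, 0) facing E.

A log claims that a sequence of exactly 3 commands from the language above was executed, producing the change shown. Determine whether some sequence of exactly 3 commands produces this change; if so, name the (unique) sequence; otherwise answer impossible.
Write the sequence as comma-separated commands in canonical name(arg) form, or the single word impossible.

checked all 3-command options: none fits.

impossible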